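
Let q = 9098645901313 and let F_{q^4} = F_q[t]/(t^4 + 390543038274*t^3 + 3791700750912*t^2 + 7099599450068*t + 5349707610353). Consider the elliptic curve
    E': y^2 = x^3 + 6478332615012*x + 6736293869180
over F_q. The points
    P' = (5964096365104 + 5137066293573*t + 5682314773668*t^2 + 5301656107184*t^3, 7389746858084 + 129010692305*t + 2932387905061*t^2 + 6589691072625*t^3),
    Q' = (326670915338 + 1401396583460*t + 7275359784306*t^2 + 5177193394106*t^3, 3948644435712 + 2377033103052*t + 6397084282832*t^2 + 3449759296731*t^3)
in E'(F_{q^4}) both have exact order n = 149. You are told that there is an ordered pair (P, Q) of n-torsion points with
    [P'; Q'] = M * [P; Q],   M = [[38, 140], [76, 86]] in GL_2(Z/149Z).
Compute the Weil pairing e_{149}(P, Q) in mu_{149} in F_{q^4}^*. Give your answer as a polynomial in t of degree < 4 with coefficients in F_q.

Under M = [[38,140],[76,86]] in GL_2(Z/149), e_{149}(P',Q') = e_{149}(P,Q)^(38*86-140*76 mod 149).
det M = 38*86 - 140*76 = -7372 = 78 (mod 149); 78^{-1} = 128 (mod 149).
Build f_{149,P'} and f_{149,Q'} via the 8-bit ladder of 149=10010101_2; evaluate at shifted divisors; quotient in F_{9098645901313^4}.
e_{149}(P',Q') = 5654561020859 + 1227284616431*t + 6926168748659*t^2 + 7228722797675*t^3.
Hence e(P,Q) = 1127211731754 + 6130673842055*t + 713441725187*t^2 + 3205995756322*t^3 in F_{9098645901313^4}^*.

1127211731754 + 6130673842055*t + 713441725187*t^2 + 3205995756322*t^3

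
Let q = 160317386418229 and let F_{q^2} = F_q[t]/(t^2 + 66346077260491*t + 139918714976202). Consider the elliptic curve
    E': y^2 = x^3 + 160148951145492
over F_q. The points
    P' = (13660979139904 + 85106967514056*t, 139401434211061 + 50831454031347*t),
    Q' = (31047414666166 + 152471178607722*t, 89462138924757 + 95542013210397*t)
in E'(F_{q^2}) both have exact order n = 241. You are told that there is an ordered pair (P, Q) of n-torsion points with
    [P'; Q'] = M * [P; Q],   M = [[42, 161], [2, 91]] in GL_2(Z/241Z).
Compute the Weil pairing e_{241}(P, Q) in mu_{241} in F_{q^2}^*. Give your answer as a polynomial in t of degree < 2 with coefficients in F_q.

Alternating bilinearity on E[241] (values in mu_{241} in F_{160317386418229^2}) gives e(P',Q') = e(P,Q)^det(M).
Hence e(P,Q) = e(P',Q')^{44} where 44 = 126^{-1} mod 241.
8-bit Miller (11110001) on E'/F_{160317386418229} with a'=0, b'=160148951145492: accumulate tangent/chord ratios at Q'+S and P'+S'.
The quotient is 48222286639245 + 25461894322866*t.
e_{241}(P,Q) = (48222286639245 + 25461894322866*t)^{44} = 145316380444932 + 76190521618501*t.

145316380444932 + 76190521618501*t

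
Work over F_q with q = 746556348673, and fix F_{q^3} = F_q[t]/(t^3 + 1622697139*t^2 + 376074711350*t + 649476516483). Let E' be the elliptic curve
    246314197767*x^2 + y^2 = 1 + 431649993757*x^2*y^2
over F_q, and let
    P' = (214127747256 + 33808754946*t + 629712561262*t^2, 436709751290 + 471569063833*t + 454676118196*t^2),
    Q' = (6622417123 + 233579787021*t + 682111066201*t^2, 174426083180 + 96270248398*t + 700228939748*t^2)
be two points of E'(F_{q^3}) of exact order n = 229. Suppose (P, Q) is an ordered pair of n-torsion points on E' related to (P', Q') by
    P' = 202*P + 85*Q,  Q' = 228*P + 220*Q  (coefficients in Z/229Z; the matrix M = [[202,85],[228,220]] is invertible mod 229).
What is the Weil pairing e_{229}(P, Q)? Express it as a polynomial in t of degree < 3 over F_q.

Since e_{229}(P,P)=e_{229}(Q,Q)=1 and e_{229}(Q,P)=e_{229}(P,Q)^{-1}, expanding e_{229}(202*P + 85*Q,228*P + 220*Q) leaves e(P,Q)^det(M).
det(M) mod 229 = 99; its inverse in (Z/229)^* is 192 (check: 99*192 mod 229 = 1).
Edwards a_E,d_E -> Montgomery A=2022392802,B=31927082291 -> Weierstrass 623985369063,346343099597 via alpha=361846148145,beta=326944225339.
Build f_{229,P'} and f_{229,Q'} via the 8-bit ladder of 229=11100101_2; evaluate at shifted divisors; quotient in F_{746556348673^3}.
Miller gives e_{229}(P',Q') = 744508810689 + 644095621599*t + 272267560696*t^2 in F_{746556348673^3}.
Finally e_{229}(P,Q) = 445603530511 + 220561220441*t + 662872670898*t^2.

445603530511 + 220561220441*t + 662872670898*t^2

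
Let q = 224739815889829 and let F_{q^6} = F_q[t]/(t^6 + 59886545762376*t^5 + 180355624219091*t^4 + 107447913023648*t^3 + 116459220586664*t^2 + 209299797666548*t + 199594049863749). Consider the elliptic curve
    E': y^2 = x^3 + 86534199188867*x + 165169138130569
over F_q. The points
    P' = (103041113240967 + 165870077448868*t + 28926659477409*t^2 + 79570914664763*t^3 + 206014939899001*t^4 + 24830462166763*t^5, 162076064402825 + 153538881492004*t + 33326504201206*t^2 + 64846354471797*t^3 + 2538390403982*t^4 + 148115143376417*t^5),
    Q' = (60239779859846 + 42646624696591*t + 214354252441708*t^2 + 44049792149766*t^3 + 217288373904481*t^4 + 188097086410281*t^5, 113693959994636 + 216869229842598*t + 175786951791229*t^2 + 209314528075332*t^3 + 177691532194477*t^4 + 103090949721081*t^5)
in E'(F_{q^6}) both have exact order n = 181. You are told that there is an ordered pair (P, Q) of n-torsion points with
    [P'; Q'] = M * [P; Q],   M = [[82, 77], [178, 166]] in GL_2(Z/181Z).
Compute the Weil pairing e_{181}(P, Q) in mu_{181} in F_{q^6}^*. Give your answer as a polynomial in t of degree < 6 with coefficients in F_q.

214325753645887 + 168015205810725*t + 86127110231342*t^2 + 173798280363010*t^3 + 178333295410717*t^4 + 44712953659944*t^5

Under M = [[82,77],[178,166]] in GL_2(Z/181), e_{181}(P',Q') = e_{181}(P,Q)^(82*166-77*178 mod 181).
det(M) mod 181 = 87; its inverse in (Z/181)^* is 129 (check: 87*129 mod 181 = 1).
Build f_{181,P'} and f_{181,Q'} via the 8-bit ladder of 181=10110101_2; evaluate at shifted divisors; quotient in F_{224739815889829^6}.
The quotient is 121128543099106 + 199045762857882*t + 200343792829178*t^2 + 111092125417082*t^3 + 196380754955871*t^4 + 163188721866572*t^5.
e_{181}(P,Q) = (121128543099106 + 199045762857882*t + 200343792829178*t^2 + 111092125417082*t^3 + 196380754955871*t^4 + 163188721866572*t^5)^{129} = 214325753645887 + 168015205810725*t + 86127110231342*t^2 + 173798280363010*t^3 + 178333295410717*t^4 + 44712953659944*t^5.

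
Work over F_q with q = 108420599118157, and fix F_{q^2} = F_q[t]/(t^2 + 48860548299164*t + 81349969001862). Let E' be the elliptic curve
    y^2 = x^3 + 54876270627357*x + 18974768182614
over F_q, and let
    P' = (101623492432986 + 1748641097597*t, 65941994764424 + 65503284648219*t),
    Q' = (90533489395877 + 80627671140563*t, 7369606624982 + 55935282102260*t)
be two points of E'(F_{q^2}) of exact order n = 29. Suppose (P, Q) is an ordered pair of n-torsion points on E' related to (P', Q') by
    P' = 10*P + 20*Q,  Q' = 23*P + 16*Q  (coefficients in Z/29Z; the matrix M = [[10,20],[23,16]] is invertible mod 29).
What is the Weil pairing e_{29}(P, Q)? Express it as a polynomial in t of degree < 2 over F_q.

Since e_{29}(P,P)=e_{29}(Q,Q)=1 and e_{29}(Q,P)=e_{29}(P,Q)^{-1}, expanding e_{29}(10*P + 20*Q,23*P + 16*Q) leaves e(P,Q)^det(M).
Hence e(P,Q) = e(P',Q')^{26} where 26 = 19^{-1} mod 29.
Run Miller on y^2=x^3+54876270627357*x+18974768182614 over F_{108420599118157}: ladder 11101 (5 bits); e = f_P(D_Q)/f_Q(D_P).
e_{29}(P',Q') = 49579265975842 + 56128668214476*t.
Thus e_{29}(P,Q) = 74135911119131 + 42180673215059*t.

74135911119131 + 42180673215059*t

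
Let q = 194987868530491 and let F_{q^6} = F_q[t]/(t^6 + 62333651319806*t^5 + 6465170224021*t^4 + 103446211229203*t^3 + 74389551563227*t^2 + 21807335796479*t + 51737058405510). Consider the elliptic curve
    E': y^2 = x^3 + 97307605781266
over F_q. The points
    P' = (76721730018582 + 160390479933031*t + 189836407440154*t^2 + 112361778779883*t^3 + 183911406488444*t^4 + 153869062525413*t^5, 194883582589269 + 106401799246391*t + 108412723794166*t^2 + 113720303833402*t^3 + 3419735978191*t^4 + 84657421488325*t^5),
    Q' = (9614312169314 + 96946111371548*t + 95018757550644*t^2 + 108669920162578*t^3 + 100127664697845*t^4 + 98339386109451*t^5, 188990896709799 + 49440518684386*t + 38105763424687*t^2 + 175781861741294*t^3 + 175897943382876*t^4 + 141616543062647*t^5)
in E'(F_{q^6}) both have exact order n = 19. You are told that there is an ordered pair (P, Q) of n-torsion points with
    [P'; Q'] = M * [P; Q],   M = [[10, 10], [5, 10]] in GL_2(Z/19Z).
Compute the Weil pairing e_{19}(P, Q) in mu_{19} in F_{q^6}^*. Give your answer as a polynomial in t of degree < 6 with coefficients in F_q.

Alternating bilinearity on E[19] (values in mu_{19} in F_{194987868530491^6}) gives e(P',Q') = e(P,Q)^det(M).
Hence e(P,Q) = e(P',Q')^{8} where 8 = 12^{-1} mod 19.
Double-and-add over 10011: 5-1 doublings, 3-1 additions; each step l_{T,T}/v_{2T} or l_{T,P'}/v at Q'+S for random S.
Miller gives e_{19}(P',Q') = 114219484570148 + 133732592629547*t + 8979061645303*t^2 + 53071744553113*t^3 + 162695780519539*t^4 + 84233561153215*t^5 in F_{194987868530491^6}.
Hence e(P,Q) = 159077744400695 + 39570767703187*t + 153653630475941*t^2 + 107439029018333*t^3 + 177472828070073*t^4 + 142094595870637*t^5 in F_{194987868530491^6}^*.

159077744400695 + 39570767703187*t + 153653630475941*t^2 + 107439029018333*t^3 + 177472828070073*t^4 + 142094595870637*t^5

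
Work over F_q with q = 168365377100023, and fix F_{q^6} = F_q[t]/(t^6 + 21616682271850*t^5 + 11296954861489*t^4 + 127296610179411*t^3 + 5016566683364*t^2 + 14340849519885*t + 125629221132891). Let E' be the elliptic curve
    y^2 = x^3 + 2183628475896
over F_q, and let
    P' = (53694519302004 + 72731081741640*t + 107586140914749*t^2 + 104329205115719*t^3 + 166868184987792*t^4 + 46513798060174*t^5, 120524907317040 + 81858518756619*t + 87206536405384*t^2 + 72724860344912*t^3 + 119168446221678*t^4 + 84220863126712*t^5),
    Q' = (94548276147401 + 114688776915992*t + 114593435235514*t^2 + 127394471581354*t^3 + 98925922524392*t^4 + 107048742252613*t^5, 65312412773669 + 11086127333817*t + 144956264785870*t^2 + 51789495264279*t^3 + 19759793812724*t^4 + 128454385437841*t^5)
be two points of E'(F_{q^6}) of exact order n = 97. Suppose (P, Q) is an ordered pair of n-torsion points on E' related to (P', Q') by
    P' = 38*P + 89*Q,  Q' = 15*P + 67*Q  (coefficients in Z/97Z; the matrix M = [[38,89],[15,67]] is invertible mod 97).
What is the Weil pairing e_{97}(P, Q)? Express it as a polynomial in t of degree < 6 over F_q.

75382390919917 + 65095234655140*t + 91862851396388*t^2 + 66664661812652*t^3 + 44981769619720*t^4 + 2374563695511*t^5

The 97-Weil pairing on E[97] over F_{168365377100023} is alternating-bilinear: e_{97}(P',Q') = e_{97}(P,Q)^det(M).
Inverting 47 mod 97: 64. Thus e_{97}(P,Q) = e(P',Q')^{64}.
Double-and-add over 1100001: 7-1 doublings, 3-1 additions; each step l_{T,T}/v_{2T} or l_{T,P'}/v at Q'+S for random S.
Miller gives e_{97}(P',Q') = 104456326217572 + 16654300642663*t + 53693320426235*t^2 + 30527096866608*t^3 + 139067094992206*t^4 + 26672946040402*t^5 in F_{168365377100023^6}.
Finally e_{97}(P,Q) = 75382390919917 + 65095234655140*t + 91862851396388*t^2 + 66664661812652*t^3 + 44981769619720*t^4 + 2374563695511*t^5.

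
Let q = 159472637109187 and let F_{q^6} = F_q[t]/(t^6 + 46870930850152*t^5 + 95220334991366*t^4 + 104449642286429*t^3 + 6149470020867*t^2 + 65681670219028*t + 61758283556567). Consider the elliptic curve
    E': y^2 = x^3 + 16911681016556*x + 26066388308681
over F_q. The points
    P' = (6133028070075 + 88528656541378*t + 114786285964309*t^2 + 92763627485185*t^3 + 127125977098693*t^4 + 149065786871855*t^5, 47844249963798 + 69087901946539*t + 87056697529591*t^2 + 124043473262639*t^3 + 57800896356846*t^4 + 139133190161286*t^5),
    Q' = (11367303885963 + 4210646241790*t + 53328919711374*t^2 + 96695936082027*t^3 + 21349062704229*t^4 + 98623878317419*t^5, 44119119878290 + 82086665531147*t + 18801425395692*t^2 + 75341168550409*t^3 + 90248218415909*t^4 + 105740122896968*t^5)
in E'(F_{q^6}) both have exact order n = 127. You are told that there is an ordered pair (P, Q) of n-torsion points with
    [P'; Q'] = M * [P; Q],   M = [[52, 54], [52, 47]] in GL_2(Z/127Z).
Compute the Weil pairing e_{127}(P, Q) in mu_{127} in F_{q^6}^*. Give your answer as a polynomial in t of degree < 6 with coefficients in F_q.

Under M = [[52,54],[52,47]] in GL_2(Z/127), e_{127}(P',Q') = e_{127}(P,Q)^(52*47-54*52 mod 127).
52*47 - 54*52 = -364; reduced mod 127: det = 17, inverse 15.
Double-and-add over 1111111: 7-1 doublings, 7-1 additions; each step l_{T,T}/v_{2T} or l_{T,P'}/v at Q'+S for random S.
Miller gives e_{127}(P',Q') = 127023185548973 + 93519998277524*t + 20235048342809*t^2 + 125832943717254*t^3 + 136968660586700*t^4 + 32514496013634*t^5 in F_{159472637109187^6}.
e_{127}(P,Q) = (127023185548973 + 93519998277524*t + 20235048342809*t^2 + 125832943717254*t^3 + 136968660586700*t^4 + 32514496013634*t^5)^{15} = 119650134946040 + 44776154052496*t + 9979668085645*t^2 + 84001870226270*t^3 + 125858261079681*t^4 + 86256920488065*t^5.

119650134946040 + 44776154052496*t + 9979668085645*t^2 + 84001870226270*t^3 + 125858261079681*t^4 + 86256920488065*t^5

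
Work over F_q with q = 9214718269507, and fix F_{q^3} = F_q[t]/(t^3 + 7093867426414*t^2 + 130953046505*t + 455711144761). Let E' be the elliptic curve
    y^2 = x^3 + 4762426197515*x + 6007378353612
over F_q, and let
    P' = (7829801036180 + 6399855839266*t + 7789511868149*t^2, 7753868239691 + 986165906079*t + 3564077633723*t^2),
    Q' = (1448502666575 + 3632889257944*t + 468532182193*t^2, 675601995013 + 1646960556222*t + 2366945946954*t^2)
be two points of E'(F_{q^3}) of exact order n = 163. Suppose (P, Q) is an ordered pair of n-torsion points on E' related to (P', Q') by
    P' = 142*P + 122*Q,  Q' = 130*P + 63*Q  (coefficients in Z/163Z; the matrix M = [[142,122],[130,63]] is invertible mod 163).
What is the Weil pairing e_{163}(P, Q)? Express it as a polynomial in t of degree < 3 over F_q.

3146233335154 + 8640595955511*t + 1292984281556*t^2

e_{163} is bilinear + alternating on E[163], so e_{163}(142*P + 122*Q, 130*P + 63*Q) = e_{163}(P,Q)^(142*63-122*130).
det M = 142*63 - 122*130 = -6914 = 95 (mod 163); 95^{-1} = 151 (mod 163).
Double-and-add over 10100011: 8-1 doublings, 4-1 additions; each step l_{T,T}/v_{2T} or l_{T,P'}/v at Q'+S for random S.
Result: e(P',Q') = 1163421804479 + 70188139111*t + 4879844958475*t^2.
Raise to 151: e(P,Q) = 3146233335154 + 8640595955511*t + 1292984281556*t^2 in mu_{163}.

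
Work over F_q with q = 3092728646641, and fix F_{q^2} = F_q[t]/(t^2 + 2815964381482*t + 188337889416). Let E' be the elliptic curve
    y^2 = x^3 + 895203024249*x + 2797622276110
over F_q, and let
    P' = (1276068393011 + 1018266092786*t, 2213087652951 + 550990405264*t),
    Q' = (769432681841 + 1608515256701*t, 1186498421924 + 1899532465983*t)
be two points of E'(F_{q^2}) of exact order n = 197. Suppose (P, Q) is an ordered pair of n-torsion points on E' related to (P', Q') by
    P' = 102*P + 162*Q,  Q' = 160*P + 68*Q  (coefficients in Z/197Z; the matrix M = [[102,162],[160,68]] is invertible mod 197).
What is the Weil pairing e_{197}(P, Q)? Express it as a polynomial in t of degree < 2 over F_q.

Alternating bilinearity on E[197] (values in mu_{197} in F_{3092728646641^2}) gives e(P',Q') = e(P,Q)^det(M).
102*68 - 162*160 = -18984; reduced mod 197: det = 125, inverse 145.
Build f_{197,P'} and f_{197,Q'} via the 8-bit ladder of 197=11000101_2; evaluate at shifted divisors; quotient in F_{3092728646641^2}.
f_P(D_Q)/f_Q(D_P) = 783218214969 + 1816694896733*t.
e_{197}(P,Q) = (783218214969 + 1816694896733*t)^{145} = 646831389649 + 1369440630605*t.

646831389649 + 1369440630605*t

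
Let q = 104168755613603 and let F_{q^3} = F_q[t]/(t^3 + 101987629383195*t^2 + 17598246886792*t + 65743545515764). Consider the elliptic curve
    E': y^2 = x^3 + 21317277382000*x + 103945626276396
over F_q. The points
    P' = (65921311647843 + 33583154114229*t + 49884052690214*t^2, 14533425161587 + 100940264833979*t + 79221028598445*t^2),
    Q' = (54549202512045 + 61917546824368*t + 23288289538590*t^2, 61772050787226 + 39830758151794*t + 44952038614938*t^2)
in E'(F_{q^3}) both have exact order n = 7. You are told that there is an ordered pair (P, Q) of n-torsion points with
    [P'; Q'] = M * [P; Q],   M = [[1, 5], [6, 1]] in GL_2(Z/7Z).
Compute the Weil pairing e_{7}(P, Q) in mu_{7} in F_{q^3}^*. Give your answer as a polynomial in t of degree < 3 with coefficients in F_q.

12256641637223 + 19166196767923*t + 39043934459005*t^2

Under M = [[1,5],[6,1]] in GL_2(Z/7), e_{7}(P',Q') = e_{7}(P,Q)^(1*1-5*6 mod 7).
1*1 - 5*6 = -29; reduced mod 7: det = 6, inverse 6.
Build f_{7,P'} and f_{7,Q'} via the 3-bit ladder of 7=111_2; evaluate at shifted divisors; quotient in F_{104168755613603^3}.
Miller gives e_{7}(P',Q') = 71546223303975 + 93370279243410*t + 62805046598743*t^2 in F_{104168755613603^3}.
Thus e_{7}(P,Q) = 12256641637223 + 19166196767923*t + 39043934459005*t^2.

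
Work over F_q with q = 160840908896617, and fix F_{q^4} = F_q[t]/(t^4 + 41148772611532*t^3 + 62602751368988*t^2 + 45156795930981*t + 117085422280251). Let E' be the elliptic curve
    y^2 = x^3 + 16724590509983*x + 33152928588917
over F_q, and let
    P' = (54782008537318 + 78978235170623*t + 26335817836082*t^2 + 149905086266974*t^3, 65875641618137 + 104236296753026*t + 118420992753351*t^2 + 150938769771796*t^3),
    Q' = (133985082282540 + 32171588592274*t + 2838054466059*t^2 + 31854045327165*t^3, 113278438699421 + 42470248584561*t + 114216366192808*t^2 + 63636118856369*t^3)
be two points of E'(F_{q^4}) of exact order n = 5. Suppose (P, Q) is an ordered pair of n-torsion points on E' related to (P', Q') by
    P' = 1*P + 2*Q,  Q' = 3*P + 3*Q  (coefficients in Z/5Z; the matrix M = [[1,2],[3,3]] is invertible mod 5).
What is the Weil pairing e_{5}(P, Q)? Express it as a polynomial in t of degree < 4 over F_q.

e_{5}(aP+bQ,cP+dQ) = e_{5}(P,Q)^(ad-bc); with (a,b,c,d)=(1,2,3,3) this gives the det-5 law.
So e_{5}(P,Q) = e_{5}(P',Q')^{3}, since 2*3 = 1 mod 5.
Miller loop for e_{5} over F_{160840908896617^4}: bits of 5 = 101; 2 double steps + 1 add steps, l/v at each.
Miller gives e_{5}(P',Q') = 88655887091919 + 52493251902599*t + 40323294582688*t^2 + 145117597767383*t^3 in F_{160840908896617^4}.
(88655887091919 + 52493251902599*t + 40323294582688*t^2 + 145117597767383*t^3)^{3} mod (160840908896617,f) = 93341070127997 + 122755149512050*t + 115790283633064*t^2 + 32703006143749*t^3.

93341070127997 + 122755149512050*t + 115790283633064*t^2 + 32703006143749*t^3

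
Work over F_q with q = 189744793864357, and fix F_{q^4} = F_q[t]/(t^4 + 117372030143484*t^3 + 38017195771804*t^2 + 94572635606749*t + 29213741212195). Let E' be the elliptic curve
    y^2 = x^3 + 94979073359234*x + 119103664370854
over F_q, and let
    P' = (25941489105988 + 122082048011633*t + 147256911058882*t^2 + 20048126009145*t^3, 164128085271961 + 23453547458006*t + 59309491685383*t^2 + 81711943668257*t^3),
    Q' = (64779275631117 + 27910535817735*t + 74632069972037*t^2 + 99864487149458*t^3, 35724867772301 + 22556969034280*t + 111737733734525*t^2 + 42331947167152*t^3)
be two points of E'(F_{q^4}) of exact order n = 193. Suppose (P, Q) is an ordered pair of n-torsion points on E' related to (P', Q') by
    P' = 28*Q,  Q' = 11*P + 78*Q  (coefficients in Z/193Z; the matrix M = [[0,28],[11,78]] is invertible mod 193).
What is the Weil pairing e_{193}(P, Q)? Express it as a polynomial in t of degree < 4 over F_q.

Under M = [[0,28],[11,78]] in GL_2(Z/193), e_{193}(P',Q') = e_{193}(P,Q)^(0*78-28*11 mod 193).
Hence e(P,Q) = e(P',Q')^{146} where 146 = 78^{-1} mod 193.
Run Miller on y^2=x^3+94979073359234*x+119103664370854 over F_{189744793864357}: ladder 11000001 (8 bits); e = f_P(D_Q)/f_Q(D_P).
e_{193}(P',Q') = 35064830226037 + 22677587220924*t + 25319644595661*t^2 + 66004305215607*t^3.
Finally e_{193}(P,Q) = 40586606515875 + 18486272684841*t + 100933410513102*t^2 + 676327350866*t^3.

40586606515875 + 18486272684841*t + 100933410513102*t^2 + 676327350866*t^3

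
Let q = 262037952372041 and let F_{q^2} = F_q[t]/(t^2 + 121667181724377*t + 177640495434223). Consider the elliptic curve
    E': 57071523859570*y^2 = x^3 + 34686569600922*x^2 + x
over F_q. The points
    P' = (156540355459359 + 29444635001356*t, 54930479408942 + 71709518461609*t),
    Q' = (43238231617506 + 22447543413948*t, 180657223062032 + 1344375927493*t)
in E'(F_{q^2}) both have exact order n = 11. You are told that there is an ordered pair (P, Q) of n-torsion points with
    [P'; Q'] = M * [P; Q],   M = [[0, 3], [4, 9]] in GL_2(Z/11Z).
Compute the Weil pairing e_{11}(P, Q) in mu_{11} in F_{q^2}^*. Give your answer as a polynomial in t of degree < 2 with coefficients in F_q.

199071780128823 + 31578393811137*t

e_{11} is bilinear + alternating on E[11], so e_{11}(3*Q, 4*P + 9*Q) = e_{11}(P,Q)^(0*9-3*4).
Inverting 10 mod 11: 10. Thus e_{11}(P,Q) = e(P',Q')^{10}.
Set x_W=44896379202211*u+157598924580671, y_W=44896379202211*v; then E': y_W^2=x_W^3+152272729480956*x_W+92767033671403.
Run Miller on y^2=x^3+152272729480956*x+92767033671403 over F_{262037952372041}: ladder 1011 (4 bits); e = f_P(D_Q)/f_Q(D_P).
Miller gives e_{11}(P',Q') = 96662130119734 + 230459558560904*t in F_{262037952372041^2}.
Finally e_{11}(P,Q) = 199071780128823 + 31578393811137*t.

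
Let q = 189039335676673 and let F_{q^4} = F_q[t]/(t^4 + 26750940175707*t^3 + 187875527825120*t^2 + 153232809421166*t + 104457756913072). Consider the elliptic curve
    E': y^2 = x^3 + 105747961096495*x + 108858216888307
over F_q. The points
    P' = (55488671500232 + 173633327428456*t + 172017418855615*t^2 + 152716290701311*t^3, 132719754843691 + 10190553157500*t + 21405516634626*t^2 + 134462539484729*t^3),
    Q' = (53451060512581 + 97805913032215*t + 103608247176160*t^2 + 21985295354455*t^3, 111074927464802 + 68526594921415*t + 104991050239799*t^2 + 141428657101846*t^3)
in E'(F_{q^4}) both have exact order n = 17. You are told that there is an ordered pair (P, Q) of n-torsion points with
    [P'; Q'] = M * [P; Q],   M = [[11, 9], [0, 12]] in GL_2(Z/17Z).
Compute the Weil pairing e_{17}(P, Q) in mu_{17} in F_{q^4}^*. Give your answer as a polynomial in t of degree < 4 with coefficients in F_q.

Alternating bilinearity on E[17] (values in mu_{17} in F_{189039335676673^4}) gives e(P',Q') = e(P,Q)^det(M).
11*12 - 9*0 = 132; reduced mod 17: det = 13, inverse 4.
Miller loop for e_{17} over F_{189039335676673^4}: bits of 17 = 10001; 4 double steps + 1 add steps, l/v at each.
The quotient is 130264204474821 + 178264151453459*t + 95833266749322*t^2 + 108709483206784*t^3.
Hence e(P,Q) = 88724333244510 + 64873012974588*t + 85359196425939*t^2 + 147706105311109*t^3 in F_{189039335676673^4}^*.

88724333244510 + 64873012974588*t + 85359196425939*t^2 + 147706105311109*t^3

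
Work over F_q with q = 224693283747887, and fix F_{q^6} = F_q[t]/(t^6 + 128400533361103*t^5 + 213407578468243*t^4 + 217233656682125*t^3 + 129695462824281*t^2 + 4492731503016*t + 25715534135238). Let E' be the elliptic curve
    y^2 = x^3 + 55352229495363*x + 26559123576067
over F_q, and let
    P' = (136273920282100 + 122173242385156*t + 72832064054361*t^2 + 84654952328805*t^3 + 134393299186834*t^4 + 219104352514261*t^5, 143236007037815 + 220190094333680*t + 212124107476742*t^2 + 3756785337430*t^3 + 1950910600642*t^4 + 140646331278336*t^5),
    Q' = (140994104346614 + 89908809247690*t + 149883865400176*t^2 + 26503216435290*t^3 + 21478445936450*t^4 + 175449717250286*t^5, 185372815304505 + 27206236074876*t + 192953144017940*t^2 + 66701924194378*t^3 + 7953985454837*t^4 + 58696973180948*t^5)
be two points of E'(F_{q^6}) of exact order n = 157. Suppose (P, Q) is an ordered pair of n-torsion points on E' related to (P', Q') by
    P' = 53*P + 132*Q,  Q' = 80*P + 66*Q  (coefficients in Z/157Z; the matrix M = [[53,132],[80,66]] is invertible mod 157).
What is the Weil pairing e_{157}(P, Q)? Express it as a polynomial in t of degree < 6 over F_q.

48152568964132 + 204735575399467*t + 20574121444646*t^2 + 17232793043106*t^3 + 173344239258809*t^4 + 160244232846129*t^5

Under M = [[53,132],[80,66]] in GL_2(Z/157), e_{157}(P',Q') = e_{157}(P,Q)^(53*66-132*80 mod 157).
Inverting 3 mod 157: 105. Thus e_{157}(P,Q) = e(P',Q')^{105}.
n = 157 = (10011101)_2 (8 bits, wt 5); accumulate f_{157,P'}(Q'+S)/f_{157,P'}(S) along the 7-step ladder.
So e_{157}(P',Q') = 197622594579159 + 163125329207784*t + 144449277553624*t^2 + 127425653272426*t^3 + 195724502445956*t^4 + 99982124865455*t^5.
Finally e_{157}(P,Q) = 48152568964132 + 204735575399467*t + 20574121444646*t^2 + 17232793043106*t^3 + 173344239258809*t^4 + 160244232846129*t^5.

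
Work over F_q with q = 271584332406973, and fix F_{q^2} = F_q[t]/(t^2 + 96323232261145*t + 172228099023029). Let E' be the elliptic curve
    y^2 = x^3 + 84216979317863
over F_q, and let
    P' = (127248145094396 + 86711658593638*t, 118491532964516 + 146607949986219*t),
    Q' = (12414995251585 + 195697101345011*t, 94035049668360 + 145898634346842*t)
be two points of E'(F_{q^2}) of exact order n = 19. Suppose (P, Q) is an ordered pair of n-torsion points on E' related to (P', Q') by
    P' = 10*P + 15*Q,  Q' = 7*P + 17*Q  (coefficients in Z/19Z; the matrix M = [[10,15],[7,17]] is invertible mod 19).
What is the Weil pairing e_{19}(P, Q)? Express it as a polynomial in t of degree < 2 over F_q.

32863576405382 + 234857137121072*t

e_{19}(aP+bQ,cP+dQ) = e_{19}(P,Q)^(ad-bc); with (a,b,c,d)=(10,15,7,17) this gives the det-19 law.
det M = 10*17 - 15*7 = 65 = 8 (mod 19); 8^{-1} = 12 (mod 19).
5-bit Miller (10011) on E'/F_{271584332406973} with a'=0, b'=84216979317863: accumulate tangent/chord ratios at Q'+S and P'+S'.
Result: e(P',Q') = 240970246134093 + 268471163962775*t.
e_{19}(P,Q) = (240970246134093 + 268471163962775*t)^{12} = 32863576405382 + 234857137121072*t.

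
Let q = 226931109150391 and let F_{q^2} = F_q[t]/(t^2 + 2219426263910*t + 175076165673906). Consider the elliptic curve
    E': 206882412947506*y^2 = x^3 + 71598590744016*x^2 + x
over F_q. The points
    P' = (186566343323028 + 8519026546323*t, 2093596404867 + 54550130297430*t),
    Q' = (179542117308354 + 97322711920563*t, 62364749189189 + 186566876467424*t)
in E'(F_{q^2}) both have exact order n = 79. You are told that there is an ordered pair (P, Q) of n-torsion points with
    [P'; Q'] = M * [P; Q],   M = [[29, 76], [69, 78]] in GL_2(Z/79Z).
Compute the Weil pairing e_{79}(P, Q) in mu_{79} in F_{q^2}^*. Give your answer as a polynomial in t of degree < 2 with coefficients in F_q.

The 79-Weil pairing on E[79] over F_{226931109150391} is alternating-bilinear: e_{79}(P',Q') = e_{79}(P,Q)^det(M).
Inverting 20 mod 79: 4. Thus e_{79}(P,Q) = e(P',Q')^{4}.
Montgomery->Weierstrass: x_W = 60409268468707*x+122942226218056, y_W=60409268468707*y on F_{226931109150391}; lands on y^2=x^3+59659709991428*x+64483952259777.
Miller loop for e_{79} over F_{226931109150391^2}: bits of 79 = 1001111; 6 double steps + 4 add steps, l/v at each.
The quotient is 117707991747542 + 198724543455678*t.
Finally e_{79}(P,Q) = 206694218454643 + 130182881482273*t.

206694218454643 + 130182881482273*t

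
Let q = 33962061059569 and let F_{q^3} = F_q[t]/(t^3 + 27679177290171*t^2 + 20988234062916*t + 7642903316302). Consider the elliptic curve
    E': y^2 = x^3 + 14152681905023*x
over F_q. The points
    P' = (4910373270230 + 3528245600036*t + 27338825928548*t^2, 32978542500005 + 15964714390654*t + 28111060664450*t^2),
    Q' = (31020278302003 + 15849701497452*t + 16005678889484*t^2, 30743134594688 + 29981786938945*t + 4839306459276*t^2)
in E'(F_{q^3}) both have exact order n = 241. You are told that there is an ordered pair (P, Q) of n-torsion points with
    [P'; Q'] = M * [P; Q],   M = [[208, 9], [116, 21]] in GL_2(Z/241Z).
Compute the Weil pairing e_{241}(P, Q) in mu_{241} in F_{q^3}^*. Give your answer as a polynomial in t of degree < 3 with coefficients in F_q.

8387441084043 + 32445000491799*t + 22774360078527*t^2

Alternating bilinearity on E[241] (values in mu_{241} in F_{33962061059569^3}) gives e(P',Q') = e(P,Q)^det(M).
So e_{241}(P,Q) = e_{241}(P',Q')^{53}, since 191*53 = 1 mod 241.
Double-and-add over 11110001: 8-1 doublings, 5-1 additions; each step l_{T,T}/v_{2T} or l_{T,P'}/v at Q'+S for random S.
Result: e(P',Q') = 13186886705941 + 29772740448462*t + 9104555749869*t^2.
Raise to 53: e(P,Q) = 8387441084043 + 32445000491799*t + 22774360078527*t^2 in mu_{241}.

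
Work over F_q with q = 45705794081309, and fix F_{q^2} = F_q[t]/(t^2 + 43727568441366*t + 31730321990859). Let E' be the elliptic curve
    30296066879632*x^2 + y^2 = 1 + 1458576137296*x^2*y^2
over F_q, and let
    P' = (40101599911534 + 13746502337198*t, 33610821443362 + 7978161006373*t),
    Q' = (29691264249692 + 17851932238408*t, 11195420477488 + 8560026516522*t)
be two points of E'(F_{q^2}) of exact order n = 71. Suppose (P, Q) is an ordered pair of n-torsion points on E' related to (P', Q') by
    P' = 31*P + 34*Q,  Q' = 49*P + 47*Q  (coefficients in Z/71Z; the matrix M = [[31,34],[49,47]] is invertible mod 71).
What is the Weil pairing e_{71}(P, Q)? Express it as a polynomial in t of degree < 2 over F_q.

36577310557979 + 17213298459602*t

Alternating bilinearity on E[71] (values in mu_{71} in F_{45705794081309^2}) gives e(P',Q') = e(P,Q)^det(M).
So e_{71}(P,Q) = e_{71}(P',Q')^{18}, since 4*18 = 1 mod 71.
Edwards->Montgomery: u=(1+y)/(1-y), v=u/x -> 27266740380929v^2=u^3+22649712287346u^2+u; then x_W=7209372685584u+20527705196591: y^2=x^3+27533784926679*x+40531293848783.
7-bit Miller (1000111) on E'/F_{45705794081309} with a'=27533784926679, b'=40531293848783: accumulate tangent/chord ratios at Q'+S and P'+S'.
e_{71}(P',Q') = 17012520434402 + 15900989408799*t.
Finally e_{71}(P,Q) = 36577310557979 + 17213298459602*t.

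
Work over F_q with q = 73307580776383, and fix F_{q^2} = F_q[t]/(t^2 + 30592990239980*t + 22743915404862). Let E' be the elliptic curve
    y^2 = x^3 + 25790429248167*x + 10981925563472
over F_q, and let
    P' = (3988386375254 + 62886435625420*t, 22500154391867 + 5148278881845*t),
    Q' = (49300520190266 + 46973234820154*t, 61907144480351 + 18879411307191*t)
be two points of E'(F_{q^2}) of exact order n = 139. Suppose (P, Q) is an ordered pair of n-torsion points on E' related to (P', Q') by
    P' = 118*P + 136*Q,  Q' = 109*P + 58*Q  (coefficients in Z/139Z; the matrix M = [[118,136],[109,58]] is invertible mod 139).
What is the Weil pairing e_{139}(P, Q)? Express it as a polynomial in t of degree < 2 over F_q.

The 139-Weil pairing on E[139] over F_{73307580776383} is alternating-bilinear: e_{139}(P',Q') = e_{139}(P,Q)^det(M).
So e_{139}(P,Q) = e_{139}(P',Q')^{39}, since 82*39 = 1 mod 139.
Run Miller on y^2=x^3+25790429248167*x+10981925563472 over F_{73307580776383}: ladder 10001011 (8 bits); e = f_P(D_Q)/f_Q(D_P).
The quotient is 33480383068934 + 20709263468094*t.
Finally e_{139}(P,Q) = 53866927986679 + 46809094481768*t.

53866927986679 + 46809094481768*t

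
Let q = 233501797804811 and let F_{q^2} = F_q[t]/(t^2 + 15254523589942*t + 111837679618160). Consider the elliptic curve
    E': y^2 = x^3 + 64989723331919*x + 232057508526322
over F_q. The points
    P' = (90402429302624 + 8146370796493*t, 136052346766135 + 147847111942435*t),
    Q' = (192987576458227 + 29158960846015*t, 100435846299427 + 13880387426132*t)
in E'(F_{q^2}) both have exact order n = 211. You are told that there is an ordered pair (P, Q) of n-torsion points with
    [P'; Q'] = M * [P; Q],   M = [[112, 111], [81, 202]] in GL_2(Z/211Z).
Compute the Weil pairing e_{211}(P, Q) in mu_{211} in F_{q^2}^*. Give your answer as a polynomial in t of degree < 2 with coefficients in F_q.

89489150703938 + 125896667733768*t

Alternating bilinearity on E[211] (values in mu_{211} in F_{233501797804811^2}) gives e(P',Q') = e(P,Q)^det(M).
Inverting 129 mod 211: 18. Thus e_{211}(P,Q) = e(P',Q')^{18}.
Build f_{211,P'} and f_{211,Q'} via the 8-bit ladder of 211=11010011_2; evaluate at shifted divisors; quotient in F_{233501797804811^2}.
f_P(D_Q)/f_Q(D_P) = 1759285614420 + 43023755249492*t.
Finally e_{211}(P,Q) = 89489150703938 + 125896667733768*t.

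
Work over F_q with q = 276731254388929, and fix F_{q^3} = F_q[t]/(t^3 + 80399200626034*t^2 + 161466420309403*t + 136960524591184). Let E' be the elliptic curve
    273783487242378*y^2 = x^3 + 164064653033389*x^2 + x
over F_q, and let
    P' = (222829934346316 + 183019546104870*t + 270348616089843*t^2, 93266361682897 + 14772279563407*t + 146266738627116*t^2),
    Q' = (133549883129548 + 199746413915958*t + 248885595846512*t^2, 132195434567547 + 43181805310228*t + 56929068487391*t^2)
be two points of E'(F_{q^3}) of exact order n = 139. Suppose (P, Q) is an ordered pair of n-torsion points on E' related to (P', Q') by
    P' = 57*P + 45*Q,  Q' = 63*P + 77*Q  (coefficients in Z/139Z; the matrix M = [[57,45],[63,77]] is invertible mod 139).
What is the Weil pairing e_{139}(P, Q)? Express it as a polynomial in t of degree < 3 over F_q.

Under M = [[57,45],[63,77]] in GL_2(Z/139), e_{139}(P',Q') = e_{139}(P,Q)^(57*77-45*63 mod 139).
Hence e(P,Q) = e(P',Q')^{89} where 89 = 25^{-1} mod 139.
(x,y)|->(125993126777824x+79862587966515,125993126777824y) sends E' to y^2=x^3+238416975754281*x+257149783278996.
8-bit Miller (10001011) on E'/F_{276731254388929} with a'=238416975754281, b'=257149783278996: accumulate tangent/chord ratios at Q'+S and P'+S'.
Result: e(P',Q') = 168626349685856 + 210695730909399*t + 143280926320067*t^2.
Finally e_{139}(P,Q) = 17526469554175 + 41765968466140*t + 264361618542484*t^2.

17526469554175 + 41765968466140*t + 264361618542484*t^2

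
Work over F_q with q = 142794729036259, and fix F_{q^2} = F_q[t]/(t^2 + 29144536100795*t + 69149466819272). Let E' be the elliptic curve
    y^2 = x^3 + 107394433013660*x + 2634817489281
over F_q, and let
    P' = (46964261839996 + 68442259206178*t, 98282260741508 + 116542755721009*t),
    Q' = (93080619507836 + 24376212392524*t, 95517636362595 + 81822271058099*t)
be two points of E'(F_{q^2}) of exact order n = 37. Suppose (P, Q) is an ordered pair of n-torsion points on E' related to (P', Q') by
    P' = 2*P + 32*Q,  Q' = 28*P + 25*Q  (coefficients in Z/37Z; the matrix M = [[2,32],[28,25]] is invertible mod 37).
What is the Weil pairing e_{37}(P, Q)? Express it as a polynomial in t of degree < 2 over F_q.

Since e_{37}(P,P)=e_{37}(Q,Q)=1 and e_{37}(Q,P)=e_{37}(P,Q)^{-1}, expanding e_{37}(2*P + 32*Q,28*P + 25*Q) leaves e(P,Q)^det(M).
det(M) mod 37 = 5; its inverse in (Z/37)^* is 15 (check: 5*15 mod 37 = 1).
Build f_{37,P'} and f_{37,Q'} via the 6-bit ladder of 37=100101_2; evaluate at shifted divisors; quotient in F_{142794729036259^2}.
The quotient is 36724778239553 + 18230856034726*t.
Thus e_{37}(P,Q) = 8479928290681 + 7487682176187*t.

8479928290681 + 7487682176187*t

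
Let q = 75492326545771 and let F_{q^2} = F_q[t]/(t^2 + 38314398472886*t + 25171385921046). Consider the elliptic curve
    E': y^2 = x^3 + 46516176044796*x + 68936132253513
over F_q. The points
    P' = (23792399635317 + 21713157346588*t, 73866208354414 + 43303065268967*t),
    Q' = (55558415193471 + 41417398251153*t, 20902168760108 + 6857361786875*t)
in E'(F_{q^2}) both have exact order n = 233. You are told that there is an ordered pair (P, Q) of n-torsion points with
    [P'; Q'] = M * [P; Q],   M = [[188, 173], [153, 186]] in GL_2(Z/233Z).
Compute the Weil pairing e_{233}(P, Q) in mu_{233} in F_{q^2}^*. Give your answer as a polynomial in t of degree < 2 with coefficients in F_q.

e_{233}(aP+bQ,cP+dQ) = e_{233}(P,Q)^(ad-bc); with (a,b,c,d)=(188,173,153,186) this gives the det-233 law.
det M = 188*186 - 173*153 = 8499 = 111 (mod 233); 111^{-1} = 21 (mod 233).
Double-and-add over 11101001: 8-1 doublings, 5-1 additions; each step l_{T,T}/v_{2T} or l_{T,P'}/v at Q'+S for random S.
So e_{233}(P',Q') = 44504528523726 + 39681435526395*t.
Raise to 21: e(P,Q) = 15880621639782 + 34052123408353*t in mu_{233}.

15880621639782 + 34052123408353*t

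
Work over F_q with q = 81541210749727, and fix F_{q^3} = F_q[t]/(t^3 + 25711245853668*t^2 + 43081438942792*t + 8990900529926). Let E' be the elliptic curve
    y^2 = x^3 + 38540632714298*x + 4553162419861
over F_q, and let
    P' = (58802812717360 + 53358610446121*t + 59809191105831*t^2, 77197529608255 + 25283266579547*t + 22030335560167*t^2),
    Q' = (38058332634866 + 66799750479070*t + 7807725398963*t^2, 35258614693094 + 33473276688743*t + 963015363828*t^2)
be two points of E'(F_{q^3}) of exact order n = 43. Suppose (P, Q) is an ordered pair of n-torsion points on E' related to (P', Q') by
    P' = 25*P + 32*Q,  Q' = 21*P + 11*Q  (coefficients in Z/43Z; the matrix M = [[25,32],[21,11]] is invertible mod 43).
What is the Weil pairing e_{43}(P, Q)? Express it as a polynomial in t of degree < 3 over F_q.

19216291038935 + 11753581533358*t + 79069130141804*t^2

Under M = [[25,32],[21,11]] in GL_2(Z/43), e_{43}(P',Q') = e_{43}(P,Q)^(25*11-32*21 mod 43).
So e_{43}(P,Q) = e_{43}(P',Q')^{30}, since 33*30 = 1 mod 43.
Miller loop for e_{43} over F_{81541210749727^3}: bits of 43 = 101011; 5 double steps + 3 add steps, l/v at each.
The quotient is 39138110146605 + 78982354817761*t + 75124170020992*t^2.
Thus e_{43}(P,Q) = 19216291038935 + 11753581533358*t + 79069130141804*t^2.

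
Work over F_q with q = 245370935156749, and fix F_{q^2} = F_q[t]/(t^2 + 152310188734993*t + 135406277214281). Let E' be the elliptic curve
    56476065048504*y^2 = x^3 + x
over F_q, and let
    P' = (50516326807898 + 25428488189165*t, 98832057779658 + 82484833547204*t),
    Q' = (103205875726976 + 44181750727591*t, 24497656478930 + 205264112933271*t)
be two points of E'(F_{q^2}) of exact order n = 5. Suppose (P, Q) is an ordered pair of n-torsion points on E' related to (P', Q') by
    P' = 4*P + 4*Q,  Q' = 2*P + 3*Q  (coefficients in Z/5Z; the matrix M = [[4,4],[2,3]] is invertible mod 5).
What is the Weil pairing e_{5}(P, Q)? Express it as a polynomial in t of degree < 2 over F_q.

e_{5}(aP+bQ,cP+dQ) = e_{5}(P,Q)^(ad-bc); with (a,b,c,d)=(4,4,2,3) this gives the det-5 law.
det M = 4*3 - 4*2 = 4 = 4 (mod 5); 4^{-1} = 4 (mod 5).
Montgomery->Weierstrass: x_W = 106571441353051*x, y_W=106571441353051*y on F_{245370935156749}; lands on y^2=x^3+120566217054485*x.
Run Miller on y^2=x^3+120566217054485*x over F_{245370935156749}: ladder 101 (3 bits); e = f_P(D_Q)/f_Q(D_P).
So e_{5}(P',Q') = 133284665360253 + 199980448630966*t.
(133284665360253 + 199980448630966*t)^{4} mod (245370935156749,f) = 12248718272214 + 45390486525783*t.

12248718272214 + 45390486525783*t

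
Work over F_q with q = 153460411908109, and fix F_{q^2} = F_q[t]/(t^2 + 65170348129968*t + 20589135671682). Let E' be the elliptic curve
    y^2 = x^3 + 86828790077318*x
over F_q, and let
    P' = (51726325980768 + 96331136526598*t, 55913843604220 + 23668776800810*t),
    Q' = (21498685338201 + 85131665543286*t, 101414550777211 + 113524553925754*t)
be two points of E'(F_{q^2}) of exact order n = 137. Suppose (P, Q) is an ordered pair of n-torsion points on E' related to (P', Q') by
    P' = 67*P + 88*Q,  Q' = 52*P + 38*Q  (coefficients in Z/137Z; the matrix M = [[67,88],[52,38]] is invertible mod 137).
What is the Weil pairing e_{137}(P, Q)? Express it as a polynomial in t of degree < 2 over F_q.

32587741984515 + 118763832545667*t

Since e_{137}(P,P)=e_{137}(Q,Q)=1 and e_{137}(Q,P)=e_{137}(P,Q)^{-1}, expanding e_{137}(67*P + 88*Q,52*P + 38*Q) leaves e(P,Q)^det(M).
det M = 67*38 - 88*52 = -2030 = 25 (mod 137); 25^{-1} = 11 (mod 137).
Run Miller on y^2=x^3+86828790077318*x over F_{153460411908109}: ladder 10001001 (8 bits); e = f_P(D_Q)/f_Q(D_P).
The quotient is 123345028770127 + 77381656153775*t.
(123345028770127 + 77381656153775*t)^{11} mod (153460411908109,f) = 32587741984515 + 118763832545667*t.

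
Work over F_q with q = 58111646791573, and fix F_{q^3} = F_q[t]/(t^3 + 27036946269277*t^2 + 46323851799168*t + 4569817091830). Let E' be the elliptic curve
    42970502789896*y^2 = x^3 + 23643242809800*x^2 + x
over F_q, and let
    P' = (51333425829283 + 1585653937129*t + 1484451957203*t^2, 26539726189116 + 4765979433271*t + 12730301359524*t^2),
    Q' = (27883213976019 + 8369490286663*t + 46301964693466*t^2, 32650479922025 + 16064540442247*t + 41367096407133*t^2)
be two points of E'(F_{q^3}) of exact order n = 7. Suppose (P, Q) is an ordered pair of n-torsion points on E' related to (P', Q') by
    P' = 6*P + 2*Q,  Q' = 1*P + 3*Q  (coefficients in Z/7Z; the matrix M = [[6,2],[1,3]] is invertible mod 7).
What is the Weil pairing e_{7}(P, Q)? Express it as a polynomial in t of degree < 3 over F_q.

25493235537111 + 17422544107996*t + 21911274765882*t^2

Since e_{7}(P,P)=e_{7}(Q,Q)=1 and e_{7}(Q,P)=e_{7}(P,Q)^{-1}, expanding e_{7}(6*P + 2*Q,1*P + 3*Q) leaves e(P,Q)^det(M).
det M = 6*3 - 2*1 = 16 = 2 (mod 7); 2^{-1} = 4 (mod 7).
Montgomery->Weierstrass: x_W = 1333790330114*x+26264197898975, y_W=1333790330114*y on F_{58111646791573}; lands on y^2=x^3+25413768644421*x+25295941197433.
Miller loop for e_{7} over F_{58111646791573^3}: bits of 7 = 111; 2 double steps + 2 add steps, l/v at each.
So e_{7}(P',Q') = 17656150548478 + 42662045522320*t + 14194157977214*t^2.
(17656150548478 + 42662045522320*t + 14194157977214*t^2)^{4} mod (58111646791573,f) = 25493235537111 + 17422544107996*t + 21911274765882*t^2.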